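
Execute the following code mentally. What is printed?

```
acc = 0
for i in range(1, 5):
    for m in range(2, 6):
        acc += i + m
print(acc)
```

i=1,m=2: acc = 0+3 = 3
i=1,m=3: acc = 3+4 = 7
i=1,m=4: acc = 7+5 = 12
i=1,m=5: acc = 12+6 = 18
i=2,m=2: acc = 18+4 = 22
i=2,m=3: acc = 22+5 = 27
i=2,m=4: acc = 27+6 = 33
i=2,m=5: acc = 33+7 = 40
i=3,m=2: acc = 40+5 = 45
i=3,m=3: acc = 45+6 = 51
i=3,m=4: acc = 51+7 = 58
i=3,m=5: acc = 58+8 = 66
i=4,m=2: acc = 66+6 = 72
i=4,m=3: acc = 72+7 = 79
i=4,m=4: acc = 79+8 = 87
i=4,m=5: acc = 87+9 = 96

96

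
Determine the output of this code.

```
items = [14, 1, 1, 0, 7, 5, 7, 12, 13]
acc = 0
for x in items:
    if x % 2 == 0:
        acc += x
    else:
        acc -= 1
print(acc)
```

20

x=14: even, acc = 0+14 = 14
x=1: not even, acc = 14-1 = 13
x=1: not even, acc = 13-1 = 12
x=0: even, acc = 12+0 = 12
x=7: not even, acc = 12-1 = 11
x=5: not even, acc = 11-1 = 10
x=7: not even, acc = 10-1 = 9
x=12: even, acc = 9+12 = 21
x=13: not even, acc = 21-1 = 20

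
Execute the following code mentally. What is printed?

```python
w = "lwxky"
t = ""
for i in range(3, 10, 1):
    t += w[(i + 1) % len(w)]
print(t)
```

ylwxkyl

i=3: add w[4]='y' → 'y'
i=4: add w[0]='l' → 'yl'
i=5: add w[1]='w' → 'ylw'
i=6: add w[2]='x' → 'ylwx'
i=7: add w[3]='k' → 'ylwxk'
i=8: add w[4]='y' → 'ylwxky'
i=9: add w[0]='l' → 'ylwxkyl'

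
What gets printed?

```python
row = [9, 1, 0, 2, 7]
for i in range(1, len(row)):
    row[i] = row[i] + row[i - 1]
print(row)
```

[9, 10, 10, 12, 19]

i=1: row[1] = 1+9 = 10 → [9, 10, 0, 2, 7]
i=2: row[2] = 0+10 = 10 → [9, 10, 10, 2, 7]
i=3: row[3] = 2+10 = 12 → [9, 10, 10, 12, 7]
i=4: row[4] = 7+12 = 19 → [9, 10, 10, 12, 19]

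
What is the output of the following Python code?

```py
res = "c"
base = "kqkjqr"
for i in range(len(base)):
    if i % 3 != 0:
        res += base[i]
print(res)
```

i=0: skip
i=1: add 'q' → 'cq'
i=2: add 'k' → 'cqk'
i=3: skip
i=4: add 'q' → 'cqkq'
i=5: add 'r' → 'cqkqr'

cqkqr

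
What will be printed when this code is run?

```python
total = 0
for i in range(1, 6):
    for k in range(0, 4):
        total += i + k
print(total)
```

i=1,k=0: total = 0+1 = 1
i=1,k=1: total = 1+2 = 3
i=1,k=2: total = 3+3 = 6
i=1,k=3: total = 6+4 = 10
i=2,k=0: total = 10+2 = 12
i=2,k=1: total = 12+3 = 15
i=2,k=2: total = 15+4 = 19
i=2,k=3: total = 19+5 = 24
i=3,k=0: total = 24+3 = 27
i=3,k=1: total = 27+4 = 31
i=3,k=2: total = 31+5 = 36
i=3,k=3: total = 36+6 = 42
i=4,k=0: total = 42+4 = 46
i=4,k=1: total = 46+5 = 51
i=4,k=2: total = 51+6 = 57
i=4,k=3: total = 57+7 = 64
i=5,k=0: total = 64+5 = 69
i=5,k=1: total = 69+6 = 75
i=5,k=2: total = 75+7 = 82
i=5,k=3: total = 82+8 = 90

90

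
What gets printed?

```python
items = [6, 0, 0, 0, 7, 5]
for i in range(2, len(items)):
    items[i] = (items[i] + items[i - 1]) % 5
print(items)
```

i=2: items[2] = (0+0)%5 = 0 → [6, 0, 0, 0, 7, 5]
i=3: items[3] = (0+0)%5 = 0 → [6, 0, 0, 0, 7, 5]
i=4: items[4] = (7+0)%5 = 2 → [6, 0, 0, 0, 2, 5]
i=5: items[5] = (5+2)%5 = 2 → [6, 0, 0, 0, 2, 2]

[6, 0, 0, 0, 2, 2]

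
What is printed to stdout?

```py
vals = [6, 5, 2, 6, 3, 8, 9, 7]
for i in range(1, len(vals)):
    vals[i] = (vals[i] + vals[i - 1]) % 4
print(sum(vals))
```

i=1: vals[1] = (5+6)%4 = 3 → [6, 3, 2, 6, 3, 8, 9, 7]
i=2: vals[2] = (2+3)%4 = 1 → [6, 3, 1, 6, 3, 8, 9, 7]
i=3: vals[3] = (6+1)%4 = 3 → [6, 3, 1, 3, 3, 8, 9, 7]
i=4: vals[4] = (3+3)%4 = 2 → [6, 3, 1, 3, 2, 8, 9, 7]
i=5: vals[5] = (8+2)%4 = 2 → [6, 3, 1, 3, 2, 2, 9, 7]
i=6: vals[6] = (9+2)%4 = 3 → [6, 3, 1, 3, 2, 2, 3, 7]
i=7: vals[7] = (7+3)%4 = 2 → [6, 3, 1, 3, 2, 2, 3, 2]
sum = 22

22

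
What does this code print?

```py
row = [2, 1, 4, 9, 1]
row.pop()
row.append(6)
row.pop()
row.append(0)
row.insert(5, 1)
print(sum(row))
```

17

pop() removes 1 → [2, 1, 4, 9]
append 6 → [2, 1, 4, 9, 6]
pop() removes 6 → [2, 1, 4, 9]
append 0 → [2, 1, 4, 9, 0]
insert 1 at 5 → [2, 1, 4, 9, 0, 1]
sum = 17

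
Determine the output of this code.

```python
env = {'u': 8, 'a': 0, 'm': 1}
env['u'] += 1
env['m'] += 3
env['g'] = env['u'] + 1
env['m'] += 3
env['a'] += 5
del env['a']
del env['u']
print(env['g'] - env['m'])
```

env['u'] = 8+1 = 9 → {'u': 9, 'a': 0, 'm': 1}
env['m'] = 1+3 = 4 → {'u': 9, 'a': 0, 'm': 4}
env['g'] = env['u']+1 = 10 → {'u': 9, 'a': 0, 'm': 4, 'g': 10}
env['m'] = 4+3 = 7 → {'u': 9, 'a': 0, 'm': 7, 'g': 10}
env['a'] = 0+5 = 5 → {'u': 9, 'a': 5, 'm': 7, 'g': 10}
del 'a' → {'u': 9, 'm': 7, 'g': 10}
del 'u' → {'m': 7, 'g': 10}
env['g']-env['m'] = 10-7 = 3

3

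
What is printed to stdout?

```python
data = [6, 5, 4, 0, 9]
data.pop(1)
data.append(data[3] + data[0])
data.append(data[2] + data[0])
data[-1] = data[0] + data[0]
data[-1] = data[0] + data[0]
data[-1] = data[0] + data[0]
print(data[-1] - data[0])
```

pop(1) removes 5 → [6, 4, 0, 9]
append data[3]+data[0] = 9+6 = 15 → [6, 4, 0, 9, 15]
append data[2]+data[0] = 0+6 = 6 → [6, 4, 0, 9, 15, 6]
data[-1] = data[0]+data[0] = 6+6 = 12 → [6, 4, 0, 9, 15, 12]
data[-1] = data[0]+data[0] = 6+6 = 12 → [6, 4, 0, 9, 15, 12]
data[-1] = data[0]+data[0] = 6+6 = 12 → [6, 4, 0, 9, 15, 12]
data[-1]-data[0] = 12-6 = 6

6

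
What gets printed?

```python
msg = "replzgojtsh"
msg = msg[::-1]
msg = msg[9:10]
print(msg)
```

e

reverse → 'hstjogzlper'
slice [9:10] → 'e'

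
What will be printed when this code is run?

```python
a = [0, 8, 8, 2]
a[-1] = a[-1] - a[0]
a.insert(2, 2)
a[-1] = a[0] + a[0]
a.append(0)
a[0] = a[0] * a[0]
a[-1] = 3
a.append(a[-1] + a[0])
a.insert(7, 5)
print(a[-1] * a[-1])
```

a[-1] = a[-1]-a[0] = 2-0 = 2 → [0, 8, 8, 2]
insert 2 at 2 → [0, 8, 2, 8, 2]
a[-1] = a[0]+a[0] = 0+0 = 0 → [0, 8, 2, 8, 0]
append 0 → [0, 8, 2, 8, 0, 0]
a[0] = a[0]*a[0] = 0*0 = 0 → [0, 8, 2, 8, 0, 0]
a[-1] = 3 → [0, 8, 2, 8, 0, 3]
append a[-1]+a[0] = 3+0 = 3 → [0, 8, 2, 8, 0, 3, 3]
insert 5 at 7 → [0, 8, 2, 8, 0, 3, 3, 5]
a[-1]*a[-1] = 5*5 = 25

25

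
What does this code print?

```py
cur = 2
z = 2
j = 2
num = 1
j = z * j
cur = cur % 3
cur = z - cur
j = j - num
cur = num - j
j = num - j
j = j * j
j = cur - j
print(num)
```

j = 2*2 = 4
cur = 2%3 = 2
cur = 2-2 = 0
j = 4-1 = 3
cur = 1-3 = -2
j = 1-3 = -2
j = (-2)*(-2) = 4
j = (-2)-4 = -6

1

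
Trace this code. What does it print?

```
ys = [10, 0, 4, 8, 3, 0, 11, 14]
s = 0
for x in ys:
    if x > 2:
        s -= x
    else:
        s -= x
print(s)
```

-50

x=10: >2, s = 0-10 = -10
x=0: not >2, s = (-10)-0 = -10
x=4: >2, s = (-10)-4 = -14
x=8: >2, s = (-14)-8 = -22
x=3: >2, s = (-22)-3 = -25
x=0: not >2, s = (-25)-0 = -25
x=11: >2, s = (-25)-11 = -36
x=14: >2, s = (-36)-14 = -50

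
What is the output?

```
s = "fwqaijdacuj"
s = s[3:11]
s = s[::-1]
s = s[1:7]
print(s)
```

ucadji

slice [3:11] → 'aijdacuj'
reverse → 'jucadjia'
slice [1:7] → 'ucadji'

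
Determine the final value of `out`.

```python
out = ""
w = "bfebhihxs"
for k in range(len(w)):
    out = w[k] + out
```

k=0: prepend 'b' → 'b'
k=1: prepend 'f' → 'fb'
k=2: prepend 'e' → 'efb'
k=3: prepend 'b' → 'befb'
k=4: prepend 'h' → 'hbefb'
k=5: prepend 'i' → 'ihbefb'
k=6: prepend 'h' → 'hihbefb'
k=7: prepend 'x' → 'xhihbefb'
k=8: prepend 's' → 'sxhihbefb'

'sxhihbefb'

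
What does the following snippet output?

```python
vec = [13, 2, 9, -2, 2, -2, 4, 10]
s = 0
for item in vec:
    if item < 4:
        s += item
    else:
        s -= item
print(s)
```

item=13: not <4, s = 0-13 = -13
item=2: <4, s = (-13)+2 = -11
item=9: not <4, s = (-11)-9 = -20
item=-2: <4, s = (-20)+(-2) = -22
item=2: <4, s = (-22)+2 = -20
item=-2: <4, s = (-20)+(-2) = -22
item=4: not <4, s = (-22)-4 = -26
item=10: not <4, s = (-26)-10 = -36

-36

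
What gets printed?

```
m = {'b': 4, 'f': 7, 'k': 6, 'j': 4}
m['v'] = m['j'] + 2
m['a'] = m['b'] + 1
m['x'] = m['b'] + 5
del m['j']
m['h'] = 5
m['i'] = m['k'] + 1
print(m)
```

{'b': 4, 'f': 7, 'k': 6, 'v': 6, 'a': 5, 'x': 9, 'h': 5, 'i': 7}

m['v'] = m['j']+2 = 6 → {'b': 4, 'f': 7, 'k': 6, 'j': 4, 'v': 6}
m['a'] = m['b']+1 = 5 → {'b': 4, 'f': 7, 'k': 6, 'j': 4, 'v': 6, 'a': 5}
m['x'] = m['b']+5 = 9 → {'b': 4, 'f': 7, 'k': 6, 'j': 4, 'v': 6, 'a': 5, 'x': 9}
del 'j' → {'b': 4, 'f': 7, 'k': 6, 'v': 6, 'a': 5, 'x': 9}
m['h'] = 5 → {'b': 4, 'f': 7, 'k': 6, 'v': 6, 'a': 5, 'x': 9, 'h': 5}
m['i'] = m['k']+1 = 7 → {'b': 4, 'f': 7, 'k': 6, 'v': 6, 'a': 5, 'x': 9, 'h': 5, 'i': 7}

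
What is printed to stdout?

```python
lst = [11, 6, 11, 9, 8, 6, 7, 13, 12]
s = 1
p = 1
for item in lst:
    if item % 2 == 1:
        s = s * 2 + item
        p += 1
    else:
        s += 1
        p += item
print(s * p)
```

item=11: odd, s = 1*2+11 = 13; p=2
item=6: not odd, s = 13+1 = 14; p=8
item=11: odd, s = 14*2+11 = 39; p=9
item=9: odd, s = 39*2+9 = 87; p=10
item=8: not odd, s = 87+1 = 88; p=18
item=6: not odd, s = 88+1 = 89; p=24
item=7: odd, s = 89*2+7 = 185; p=25
item=13: odd, s = 185*2+13 = 383; p=26
item=12: not odd, s = 383+1 = 384; p=38
s*p = 384*38 = 14592

14592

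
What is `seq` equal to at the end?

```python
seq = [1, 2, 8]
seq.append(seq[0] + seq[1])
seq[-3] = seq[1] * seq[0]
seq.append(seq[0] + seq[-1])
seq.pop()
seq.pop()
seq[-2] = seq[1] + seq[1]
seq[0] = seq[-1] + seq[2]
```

append seq[0]+seq[1] = 1+2 = 3 → [1, 2, 8, 3]
seq[-3] = seq[1]*seq[0] = 2*1 = 2 → [1, 2, 8, 3]
append seq[0]+seq[-1] = 1+3 = 4 → [1, 2, 8, 3, 4]
pop() removes 4 → [1, 2, 8, 3]
pop() removes 3 → [1, 2, 8]
seq[-2] = seq[1]+seq[1] = 2+2 = 4 → [1, 4, 8]
seq[0] = seq[-1]+seq[2] = 8+8 = 16 → [16, 4, 8]

[16, 4, 8]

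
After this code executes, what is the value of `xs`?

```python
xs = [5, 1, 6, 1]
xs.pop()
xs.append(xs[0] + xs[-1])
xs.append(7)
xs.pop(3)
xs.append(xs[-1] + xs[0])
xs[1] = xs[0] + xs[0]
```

[5, 10, 6, 7, 12]

pop() removes 1 → [5, 1, 6]
append xs[0]+xs[-1] = 5+6 = 11 → [5, 1, 6, 11]
append 7 → [5, 1, 6, 11, 7]
pop(3) removes 11 → [5, 1, 6, 7]
append xs[-1]+xs[0] = 7+5 = 12 → [5, 1, 6, 7, 12]
xs[1] = xs[0]+xs[0] = 5+5 = 10 → [5, 10, 6, 7, 12]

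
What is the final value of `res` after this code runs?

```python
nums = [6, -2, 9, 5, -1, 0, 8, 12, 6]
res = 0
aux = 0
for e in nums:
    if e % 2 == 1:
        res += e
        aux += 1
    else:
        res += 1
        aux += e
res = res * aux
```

e=6: not odd, res = 0+1 = 1; aux=6
e=-2: not odd, res = 1+1 = 2; aux=4
e=9: odd, res = 2+9 = 11; aux=5
e=5: odd, res = 11+5 = 16; aux=6
e=-1: odd, res = 16+(-1) = 15; aux=7
e=0: not odd, res = 15+1 = 16; aux=7
e=8: not odd, res = 16+1 = 17; aux=15
e=12: not odd, res = 17+1 = 18; aux=27
e=6: not odd, res = 18+1 = 19; aux=33
res*aux = 19*33 = 627

627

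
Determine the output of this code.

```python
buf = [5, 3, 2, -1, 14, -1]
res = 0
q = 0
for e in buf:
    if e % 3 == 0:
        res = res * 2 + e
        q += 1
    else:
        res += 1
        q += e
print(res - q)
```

-11

e=5: not %3==0, res = 0+1 = 1; q=5
e=3: %3==0, res = 1*2+3 = 5; q=6
e=2: not %3==0, res = 5+1 = 6; q=8
e=-1: not %3==0, res = 6+1 = 7; q=7
e=14: not %3==0, res = 7+1 = 8; q=21
e=-1: not %3==0, res = 8+1 = 9; q=20
res-q = 9-20 = -11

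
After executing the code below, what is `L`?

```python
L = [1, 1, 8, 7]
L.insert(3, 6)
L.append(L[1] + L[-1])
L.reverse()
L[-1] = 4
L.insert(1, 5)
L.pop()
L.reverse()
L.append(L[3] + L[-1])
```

[1, 8, 6, 7, 5, 8, 15]

insert 6 at 3 → [1, 1, 8, 6, 7]
append L[1]+L[-1] = 1+7 = 8 → [1, 1, 8, 6, 7, 8]
reverse → [8, 7, 6, 8, 1, 1]
L[-1] = 4 → [8, 7, 6, 8, 1, 4]
insert 5 at 1 → [8, 5, 7, 6, 8, 1, 4]
pop() removes 4 → [8, 5, 7, 6, 8, 1]
reverse → [1, 8, 6, 7, 5, 8]
append L[3]+L[-1] = 7+8 = 15 → [1, 8, 6, 7, 5, 8, 15]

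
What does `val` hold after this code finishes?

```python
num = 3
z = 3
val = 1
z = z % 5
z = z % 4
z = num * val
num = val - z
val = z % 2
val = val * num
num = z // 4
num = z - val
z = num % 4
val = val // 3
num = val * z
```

z = 3%5 = 3
z = 3%4 = 3
z = 3*1 = 3
num = 1-3 = -2
val = 3%2 = 1
val = 1*(-2) = -2
num = 3//4 = 0
num = 3-(-2) = 5
z = 5%4 = 1
val = (-2)//3 = -1
num = (-1)*1 = -1

-1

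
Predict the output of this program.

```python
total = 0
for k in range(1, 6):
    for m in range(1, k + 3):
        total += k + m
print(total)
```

165

k=1,m=1: total = 0+2 = 2
k=1,m=2: total = 2+3 = 5
k=1,m=3: total = 5+4 = 9
k=2,m=1: total = 9+3 = 12
k=2,m=2: total = 12+4 = 16
k=2,m=3: total = 16+5 = 21
k=2,m=4: total = 21+6 = 27
k=3,m=1: total = 27+4 = 31
k=3,m=2: total = 31+5 = 36
k=3,m=3: total = 36+6 = 42
k=3,m=4: total = 42+7 = 49
k=3,m=5: total = 49+8 = 57
k=4,m=1: total = 57+5 = 62
k=4,m=2: total = 62+6 = 68
k=4,m=3: total = 68+7 = 75
k=4,m=4: total = 75+8 = 83
k=4,m=5: total = 83+9 = 92
k=4,m=6: total = 92+10 = 102
k=5,m=1: total = 102+6 = 108
k=5,m=2: total = 108+7 = 115
k=5,m=3: total = 115+8 = 123
k=5,m=4: total = 123+9 = 132
k=5,m=5: total = 132+10 = 142
k=5,m=6: total = 142+11 = 153
k=5,m=7: total = 153+12 = 165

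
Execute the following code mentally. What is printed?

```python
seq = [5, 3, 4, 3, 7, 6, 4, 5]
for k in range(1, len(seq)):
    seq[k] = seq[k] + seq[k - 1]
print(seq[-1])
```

k=1: seq[1] = 3+5 = 8 → [5, 8, 4, 3, 7, 6, 4, 5]
k=2: seq[2] = 4+8 = 12 → [5, 8, 12, 3, 7, 6, 4, 5]
k=3: seq[3] = 3+12 = 15 → [5, 8, 12, 15, 7, 6, 4, 5]
k=4: seq[4] = 7+15 = 22 → [5, 8, 12, 15, 22, 6, 4, 5]
k=5: seq[5] = 6+22 = 28 → [5, 8, 12, 15, 22, 28, 4, 5]
k=6: seq[6] = 4+28 = 32 → [5, 8, 12, 15, 22, 28, 32, 5]
k=7: seq[7] = 5+32 = 37 → [5, 8, 12, 15, 22, 28, 32, 37]

37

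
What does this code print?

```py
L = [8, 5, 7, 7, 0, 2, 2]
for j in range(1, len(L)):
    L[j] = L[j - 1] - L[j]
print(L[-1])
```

j=1: L[1] = 8-5 = 3 → [8, 3, 7, 7, 0, 2, 2]
j=2: L[2] = 3-7 = -4 → [8, 3, -4, 7, 0, 2, 2]
j=3: L[3] = (-4)-7 = -11 → [8, 3, -4, -11, 0, 2, 2]
j=4: L[4] = (-11)-0 = -11 → [8, 3, -4, -11, -11, 2, 2]
j=5: L[5] = (-11)-2 = -13 → [8, 3, -4, -11, -11, -13, 2]
j=6: L[6] = (-13)-2 = -15 → [8, 3, -4, -11, -11, -13, -15]

-15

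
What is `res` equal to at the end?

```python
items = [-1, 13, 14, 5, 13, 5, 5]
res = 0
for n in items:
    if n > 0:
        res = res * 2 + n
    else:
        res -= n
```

n=-1: not >0, res = 0-(-1) = 1
n=13: >0, res = 1*2+13 = 15
n=14: >0, res = 15*2+14 = 44
n=5: >0, res = 44*2+5 = 93
n=13: >0, res = 93*2+13 = 199
n=5: >0, res = 199*2+5 = 403
n=5: >0, res = 403*2+5 = 811

811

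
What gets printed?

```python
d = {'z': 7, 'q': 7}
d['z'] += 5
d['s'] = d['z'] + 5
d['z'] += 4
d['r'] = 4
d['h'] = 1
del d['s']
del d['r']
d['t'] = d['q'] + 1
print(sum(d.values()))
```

d['z'] = 7+5 = 12 → {'z': 12, 'q': 7}
d['s'] = d['z']+5 = 17 → {'z': 12, 'q': 7, 's': 17}
d['z'] = 12+4 = 16 → {'z': 16, 'q': 7, 's': 17}
d['r'] = 4 → {'z': 16, 'q': 7, 's': 17, 'r': 4}
d['h'] = 1 → {'z': 16, 'q': 7, 's': 17, 'r': 4, 'h': 1}
del 's' → {'z': 16, 'q': 7, 'r': 4, 'h': 1}
del 'r' → {'z': 16, 'q': 7, 'h': 1}
d['t'] = d['q']+1 = 8 → {'z': 16, 'q': 7, 'h': 1, 't': 8}
sum of values = 32

32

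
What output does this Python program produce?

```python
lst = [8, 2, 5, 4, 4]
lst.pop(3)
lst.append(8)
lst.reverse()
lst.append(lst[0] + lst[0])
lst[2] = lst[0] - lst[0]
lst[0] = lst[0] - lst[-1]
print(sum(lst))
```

22

pop(3) removes 4 → [8, 2, 5, 4]
append 8 → [8, 2, 5, 4, 8]
reverse → [8, 4, 5, 2, 8]
append lst[0]+lst[0] = 8+8 = 16 → [8, 4, 5, 2, 8, 16]
lst[2] = lst[0]-lst[0] = 8-8 = 0 → [8, 4, 0, 2, 8, 16]
lst[0] = lst[0]-lst[-1] = 8-16 = -8 → [-8, 4, 0, 2, 8, 16]
sum = 22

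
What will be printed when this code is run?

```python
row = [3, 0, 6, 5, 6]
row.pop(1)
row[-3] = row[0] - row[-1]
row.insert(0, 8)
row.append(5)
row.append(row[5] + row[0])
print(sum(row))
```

37

pop(1) removes 0 → [3, 6, 5, 6]
row[-3] = row[0]-row[-1] = 3-6 = -3 → [3, -3, 5, 6]
insert 8 at 0 → [8, 3, -3, 5, 6]
append 5 → [8, 3, -3, 5, 6, 5]
append row[5]+row[0] = 5+8 = 13 → [8, 3, -3, 5, 6, 5, 13]
sum = 37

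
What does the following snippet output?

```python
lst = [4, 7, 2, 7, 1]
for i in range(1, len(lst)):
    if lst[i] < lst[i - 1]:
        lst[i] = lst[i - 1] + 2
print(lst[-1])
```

i=1: 7>=4, unchanged → [4, 7, 2, 7, 1]
i=2: 2<7, lst[2] = 7+2 = 9 → [4, 7, 9, 7, 1]
i=3: 7<9, lst[3] = 9+2 = 11 → [4, 7, 9, 11, 1]
i=4: 1<11, lst[4] = 11+2 = 13 → [4, 7, 9, 11, 13]

13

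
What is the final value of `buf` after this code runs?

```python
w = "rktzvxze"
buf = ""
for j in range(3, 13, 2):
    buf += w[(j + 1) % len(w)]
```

j=3: add w[4]='v' → 'v'
j=5: add w[6]='z' → 'vz'
j=7: add w[0]='r' → 'vzr'
j=9: add w[2]='t' → 'vzrt'
j=11: add w[4]='v' → 'vzrtv'

'vzrtv'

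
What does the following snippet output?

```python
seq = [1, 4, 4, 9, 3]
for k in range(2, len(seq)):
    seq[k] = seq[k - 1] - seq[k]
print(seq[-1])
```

-12

k=2: seq[2] = 4-4 = 0 → [1, 4, 0, 9, 3]
k=3: seq[3] = 0-9 = -9 → [1, 4, 0, -9, 3]
k=4: seq[4] = (-9)-3 = -12 → [1, 4, 0, -9, -12]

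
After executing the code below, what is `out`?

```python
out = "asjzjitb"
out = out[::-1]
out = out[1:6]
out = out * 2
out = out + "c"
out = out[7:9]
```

'jz'

reverse → 'btijzjsa'
slice [1:6] → 'tijzj'
repeat ×2 → 'tijzjtijzj'
+ 'c' → 'tijzjtijzjc'
slice [7:9] → 'jz'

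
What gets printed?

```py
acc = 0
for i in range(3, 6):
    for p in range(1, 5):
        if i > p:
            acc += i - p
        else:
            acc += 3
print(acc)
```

28

i=3,p=1: 3>1, acc = 0+2 = 2
i=3,p=2: 3>2, acc = 2+1 = 3
i=3,p=3: not 3>3, acc = 3+3 = 6
i=3,p=4: not 3>4, acc = 6+3 = 9
i=4,p=1: 4>1, acc = 9+3 = 12
i=4,p=2: 4>2, acc = 12+2 = 14
i=4,p=3: 4>3, acc = 14+1 = 15
i=4,p=4: not 4>4, acc = 15+3 = 18
i=5,p=1: 5>1, acc = 18+4 = 22
i=5,p=2: 5>2, acc = 22+3 = 25
i=5,p=3: 5>3, acc = 25+2 = 27
i=5,p=4: 5>4, acc = 27+1 = 28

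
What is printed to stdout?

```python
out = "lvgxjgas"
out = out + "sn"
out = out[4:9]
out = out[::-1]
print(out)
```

+ 'sn' → 'lvgxjgassn'
slice [4:9] → 'jgass'
reverse → 'ssagj'

ssagj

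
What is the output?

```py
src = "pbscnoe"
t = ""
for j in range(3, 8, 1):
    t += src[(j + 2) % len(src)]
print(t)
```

oepbs

j=3: add src[5]='o' → 'o'
j=4: add src[6]='e' → 'oe'
j=5: add src[0]='p' → 'oep'
j=6: add src[1]='b' → 'oepb'
j=7: add src[2]='s' → 'oepbs'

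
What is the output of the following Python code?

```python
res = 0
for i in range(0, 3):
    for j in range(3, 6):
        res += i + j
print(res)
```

i=0,j=3: res = 0+3 = 3
i=0,j=4: res = 3+4 = 7
i=0,j=5: res = 7+5 = 12
i=1,j=3: res = 12+4 = 16
i=1,j=4: res = 16+5 = 21
i=1,j=5: res = 21+6 = 27
i=2,j=3: res = 27+5 = 32
i=2,j=4: res = 32+6 = 38
i=2,j=5: res = 38+7 = 45

45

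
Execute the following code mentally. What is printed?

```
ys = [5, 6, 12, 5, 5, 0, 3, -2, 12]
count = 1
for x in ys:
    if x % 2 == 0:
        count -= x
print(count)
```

-27

x=5: not even
x=6: even, count = 1-6 = -5
x=12: even, count = (-5)-12 = -17
x=5: not even
x=5: not even
x=0: even, count = (-17)-0 = -17
x=3: not even
x=-2: even, count = (-17)-(-2) = -15
x=12: even, count = (-15)-12 = -27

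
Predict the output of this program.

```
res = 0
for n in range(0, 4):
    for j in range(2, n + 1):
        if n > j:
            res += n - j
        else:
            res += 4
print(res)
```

9

n=2,j=2: not 2>2, res = 0+4 = 4
n=3,j=2: 3>2, res = 4+1 = 5
n=3,j=3: not 3>3, res = 5+4 = 9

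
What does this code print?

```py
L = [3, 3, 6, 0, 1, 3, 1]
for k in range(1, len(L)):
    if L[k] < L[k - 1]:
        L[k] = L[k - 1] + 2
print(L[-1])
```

14

k=1: 3>=3, unchanged → [3, 3, 6, 0, 1, 3, 1]
k=2: 6>=3, unchanged → [3, 3, 6, 0, 1, 3, 1]
k=3: 0<6, L[3] = 6+2 = 8 → [3, 3, 6, 8, 1, 3, 1]
k=4: 1<8, L[4] = 8+2 = 10 → [3, 3, 6, 8, 10, 3, 1]
k=5: 3<10, L[5] = 10+2 = 12 → [3, 3, 6, 8, 10, 12, 1]
k=6: 1<12, L[6] = 12+2 = 14 → [3, 3, 6, 8, 10, 12, 14]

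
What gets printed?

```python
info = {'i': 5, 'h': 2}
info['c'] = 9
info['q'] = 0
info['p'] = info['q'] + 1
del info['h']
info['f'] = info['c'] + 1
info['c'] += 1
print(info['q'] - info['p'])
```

-1

info['c'] = 9 → {'i': 5, 'h': 2, 'c': 9}
info['q'] = 0 → {'i': 5, 'h': 2, 'c': 9, 'q': 0}
info['p'] = info['q']+1 = 1 → {'i': 5, 'h': 2, 'c': 9, 'q': 0, 'p': 1}
del 'h' → {'i': 5, 'c': 9, 'q': 0, 'p': 1}
info['f'] = info['c']+1 = 10 → {'i': 5, 'c': 9, 'q': 0, 'p': 1, 'f': 10}
info['c'] = 9+1 = 10 → {'i': 5, 'c': 10, 'q': 0, 'p': 1, 'f': 10}
info['q']-info['p'] = 0-1 = -1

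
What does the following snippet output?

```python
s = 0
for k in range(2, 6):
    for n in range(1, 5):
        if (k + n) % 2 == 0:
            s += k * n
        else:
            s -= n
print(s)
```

k=2,n=1: odd sum, s = 0-1 = -1
k=2,n=2: even sum, s = (-1)+4 = 3
k=2,n=3: odd sum, s = 3-3 = 0
k=2,n=4: even sum, s = 0+8 = 8
k=3,n=1: even sum, s = 8+3 = 11
k=3,n=2: odd sum, s = 11-2 = 9
k=3,n=3: even sum, s = 9+9 = 18
k=3,n=4: odd sum, s = 18-4 = 14
k=4,n=1: odd sum, s = 14-1 = 13
k=4,n=2: even sum, s = 13+8 = 21
k=4,n=3: odd sum, s = 21-3 = 18
k=4,n=4: even sum, s = 18+16 = 34
k=5,n=1: even sum, s = 34+5 = 39
k=5,n=2: odd sum, s = 39-2 = 37
k=5,n=3: even sum, s = 37+15 = 52
k=5,n=4: odd sum, s = 52-4 = 48

48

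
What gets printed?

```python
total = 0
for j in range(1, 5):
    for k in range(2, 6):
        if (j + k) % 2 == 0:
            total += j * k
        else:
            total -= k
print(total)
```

40

j=1,k=2: odd sum, total = 0-2 = -2
j=1,k=3: even sum, total = (-2)+3 = 1
j=1,k=4: odd sum, total = 1-4 = -3
j=1,k=5: even sum, total = (-3)+5 = 2
j=2,k=2: even sum, total = 2+4 = 6
j=2,k=3: odd sum, total = 6-3 = 3
j=2,k=4: even sum, total = 3+8 = 11
j=2,k=5: odd sum, total = 11-5 = 6
j=3,k=2: odd sum, total = 6-2 = 4
j=3,k=3: even sum, total = 4+9 = 13
j=3,k=4: odd sum, total = 13-4 = 9
j=3,k=5: even sum, total = 9+15 = 24
j=4,k=2: even sum, total = 24+8 = 32
j=4,k=3: odd sum, total = 32-3 = 29
j=4,k=4: even sum, total = 29+16 = 45
j=4,k=5: odd sum, total = 45-5 = 40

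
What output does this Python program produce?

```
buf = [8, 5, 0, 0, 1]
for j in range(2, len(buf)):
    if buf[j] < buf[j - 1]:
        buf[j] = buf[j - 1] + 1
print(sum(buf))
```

j=2: 0<5, buf[2] = 5+1 = 6 → [8, 5, 6, 0, 1]
j=3: 0<6, buf[3] = 6+1 = 7 → [8, 5, 6, 7, 1]
j=4: 1<7, buf[4] = 7+1 = 8 → [8, 5, 6, 7, 8]
sum = 34

34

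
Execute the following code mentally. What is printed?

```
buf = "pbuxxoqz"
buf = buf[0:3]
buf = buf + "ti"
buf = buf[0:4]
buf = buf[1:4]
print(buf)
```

slice [0:3] → 'pbu'
+ 'ti' → 'pbuti'
slice [0:4] → 'pbut'
slice [1:4] → 'but'

but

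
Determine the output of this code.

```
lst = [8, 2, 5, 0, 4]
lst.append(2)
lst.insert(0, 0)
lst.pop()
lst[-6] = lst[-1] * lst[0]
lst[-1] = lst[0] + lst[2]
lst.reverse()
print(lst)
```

append 2 → [8, 2, 5, 0, 4, 2]
insert 0 at 0 → [0, 8, 2, 5, 0, 4, 2]
pop() removes 2 → [0, 8, 2, 5, 0, 4]
lst[-6] = lst[-1]*lst[0] = 4*0 = 0 → [0, 8, 2, 5, 0, 4]
lst[-1] = lst[0]+lst[2] = 0+2 = 2 → [0, 8, 2, 5, 0, 2]
reverse → [2, 0, 5, 2, 8, 0]

[2, 0, 5, 2, 8, 0]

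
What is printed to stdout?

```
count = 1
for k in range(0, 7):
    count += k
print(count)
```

22

k=0: count = 1+0 = 1
k=1: count = 1+1 = 2
k=2: count = 2+2 = 4
k=3: count = 4+3 = 7
k=4: count = 7+4 = 11
k=5: count = 11+5 = 16
k=6: count = 16+6 = 22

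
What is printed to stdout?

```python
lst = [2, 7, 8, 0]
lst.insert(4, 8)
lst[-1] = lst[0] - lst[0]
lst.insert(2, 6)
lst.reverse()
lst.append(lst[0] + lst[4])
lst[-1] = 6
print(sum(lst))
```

insert 8 at 4 → [2, 7, 8, 0, 8]
lst[-1] = lst[0]-lst[0] = 2-2 = 0 → [2, 7, 8, 0, 0]
insert 6 at 2 → [2, 7, 6, 8, 0, 0]
reverse → [0, 0, 8, 6, 7, 2]
append lst[0]+lst[4] = 0+7 = 7 → [0, 0, 8, 6, 7, 2, 7]
lst[-1] = 6 → [0, 0, 8, 6, 7, 2, 6]
sum = 29

29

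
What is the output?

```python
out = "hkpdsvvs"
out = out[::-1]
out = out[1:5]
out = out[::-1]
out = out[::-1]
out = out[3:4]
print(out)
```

reverse → 'svvsdpkh'
slice [1:5] → 'vvsd'
reverse → 'dsvv'
reverse → 'vvsd'
slice [3:4] → 'd'

d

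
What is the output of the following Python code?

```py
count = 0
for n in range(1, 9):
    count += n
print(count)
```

36

n=1: count = 0+1 = 1
n=2: count = 1+2 = 3
n=3: count = 3+3 = 6
n=4: count = 6+4 = 10
n=5: count = 10+5 = 15
n=6: count = 15+6 = 21
n=7: count = 21+7 = 28
n=8: count = 28+8 = 36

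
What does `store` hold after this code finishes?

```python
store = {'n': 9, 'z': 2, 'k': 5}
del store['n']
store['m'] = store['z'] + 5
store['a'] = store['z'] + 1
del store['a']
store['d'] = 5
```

del 'n' → {'z': 2, 'k': 5}
store['m'] = store['z']+5 = 7 → {'z': 2, 'k': 5, 'm': 7}
store['a'] = store['z']+1 = 3 → {'z': 2, 'k': 5, 'm': 7, 'a': 3}
del 'a' → {'z': 2, 'k': 5, 'm': 7}
store['d'] = 5 → {'z': 2, 'k': 5, 'm': 7, 'd': 5}

{'z': 2, 'k': 5, 'm': 7, 'd': 5}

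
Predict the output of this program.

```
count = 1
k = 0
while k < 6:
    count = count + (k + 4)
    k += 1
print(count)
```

40

k=0: count = 1+4 = 5
k=1: count = 5+5 = 10
k=2: count = 10+6 = 16
k=3: count = 16+7 = 23
k=4: count = 23+8 = 31
k=5: count = 31+9 = 40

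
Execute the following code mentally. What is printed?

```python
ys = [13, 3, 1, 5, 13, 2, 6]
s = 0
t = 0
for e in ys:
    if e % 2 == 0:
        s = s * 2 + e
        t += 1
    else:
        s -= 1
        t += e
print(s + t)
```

e=13: not even, s = 0-1 = -1; t=13
e=3: not even, s = (-1)-1 = -2; t=16
e=1: not even, s = (-2)-1 = -3; t=17
e=5: not even, s = (-3)-1 = -4; t=22
e=13: not even, s = (-4)-1 = -5; t=35
e=2: even, s = (-5)*2+2 = -8; t=36
e=6: even, s = (-8)*2+6 = -10; t=37
s+t = (-10)+37 = 27

27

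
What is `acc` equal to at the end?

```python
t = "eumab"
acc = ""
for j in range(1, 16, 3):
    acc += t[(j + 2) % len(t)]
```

j=1: add t[3]='a' → 'a'
j=4: add t[1]='u' → 'au'
j=7: add t[4]='b' → 'aub'
j=10: add t[2]='m' → 'aubm'
j=13: add t[0]='e' → 'aubme'

'aubme'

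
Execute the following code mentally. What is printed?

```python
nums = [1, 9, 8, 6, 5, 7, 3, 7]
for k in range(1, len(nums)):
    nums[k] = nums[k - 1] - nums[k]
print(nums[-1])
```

-44

k=1: nums[1] = 1-9 = -8 → [1, -8, 8, 6, 5, 7, 3, 7]
k=2: nums[2] = (-8)-8 = -16 → [1, -8, -16, 6, 5, 7, 3, 7]
k=3: nums[3] = (-16)-6 = -22 → [1, -8, -16, -22, 5, 7, 3, 7]
k=4: nums[4] = (-22)-5 = -27 → [1, -8, -16, -22, -27, 7, 3, 7]
k=5: nums[5] = (-27)-7 = -34 → [1, -8, -16, -22, -27, -34, 3, 7]
k=6: nums[6] = (-34)-3 = -37 → [1, -8, -16, -22, -27, -34, -37, 7]
k=7: nums[7] = (-37)-7 = -44 → [1, -8, -16, -22, -27, -34, -37, -44]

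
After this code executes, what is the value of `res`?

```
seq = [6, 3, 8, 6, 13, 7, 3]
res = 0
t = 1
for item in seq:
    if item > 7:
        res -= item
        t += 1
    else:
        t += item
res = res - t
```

item=6: not >7; t=7
item=3: not >7; t=10
item=8: >7, res = 0-8 = -8; t=11
item=6: not >7; t=17
item=13: >7, res = (-8)-13 = -21; t=18
item=7: not >7; t=25
item=3: not >7; t=28
res-t = (-21)-28 = -49

-49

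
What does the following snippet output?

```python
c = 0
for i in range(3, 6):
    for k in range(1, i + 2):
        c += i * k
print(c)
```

i=3,k=1: c = 0+3 = 3
i=3,k=2: c = 3+6 = 9
i=3,k=3: c = 9+9 = 18
i=3,k=4: c = 18+12 = 30
i=4,k=1: c = 30+4 = 34
i=4,k=2: c = 34+8 = 42
i=4,k=3: c = 42+12 = 54
i=4,k=4: c = 54+16 = 70
i=4,k=5: c = 70+20 = 90
i=5,k=1: c = 90+5 = 95
i=5,k=2: c = 95+10 = 105
i=5,k=3: c = 105+15 = 120
i=5,k=4: c = 120+20 = 140
i=5,k=5: c = 140+25 = 165
i=5,k=6: c = 165+30 = 195

195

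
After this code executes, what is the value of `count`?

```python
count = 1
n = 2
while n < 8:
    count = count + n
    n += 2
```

13

n=2: count = 1+2 = 3
n=4: count = 3+4 = 7
n=6: count = 7+6 = 13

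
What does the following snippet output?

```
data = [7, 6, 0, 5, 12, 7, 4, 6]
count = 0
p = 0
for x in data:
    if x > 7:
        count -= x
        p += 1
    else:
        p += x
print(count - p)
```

-48

x=7: not >7; p=7
x=6: not >7; p=13
x=0: not >7; p=13
x=5: not >7; p=18
x=12: >7, count = 0-12 = -12; p=19
x=7: not >7; p=26
x=4: not >7; p=30
x=6: not >7; p=36
count-p = (-12)-36 = -48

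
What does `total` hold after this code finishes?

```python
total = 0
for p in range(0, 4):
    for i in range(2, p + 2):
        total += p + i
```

30

p=1,i=2: total = 0+3 = 3
p=2,i=2: total = 3+4 = 7
p=2,i=3: total = 7+5 = 12
p=3,i=2: total = 12+5 = 17
p=3,i=3: total = 17+6 = 23
p=3,i=4: total = 23+7 = 30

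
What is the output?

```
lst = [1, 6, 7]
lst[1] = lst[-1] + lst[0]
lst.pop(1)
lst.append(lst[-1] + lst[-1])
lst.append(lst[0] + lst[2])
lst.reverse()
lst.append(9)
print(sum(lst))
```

46

lst[1] = lst[-1]+lst[0] = 7+1 = 8 → [1, 8, 7]
pop(1) removes 8 → [1, 7]
append lst[-1]+lst[-1] = 7+7 = 14 → [1, 7, 14]
append lst[0]+lst[2] = 1+14 = 15 → [1, 7, 14, 15]
reverse → [15, 14, 7, 1]
append 9 → [15, 14, 7, 1, 9]
sum = 46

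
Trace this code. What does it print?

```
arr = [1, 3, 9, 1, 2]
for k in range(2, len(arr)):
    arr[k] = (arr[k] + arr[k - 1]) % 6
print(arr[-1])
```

3

k=2: arr[2] = (9+3)%6 = 0 → [1, 3, 0, 1, 2]
k=3: arr[3] = (1+0)%6 = 1 → [1, 3, 0, 1, 2]
k=4: arr[4] = (2+1)%6 = 3 → [1, 3, 0, 1, 3]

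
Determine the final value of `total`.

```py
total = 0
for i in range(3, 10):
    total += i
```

42

i=3: total = 0+3 = 3
i=4: total = 3+4 = 7
i=5: total = 7+5 = 12
i=6: total = 12+6 = 18
i=7: total = 18+7 = 25
i=8: total = 25+8 = 33
i=9: total = 33+9 = 42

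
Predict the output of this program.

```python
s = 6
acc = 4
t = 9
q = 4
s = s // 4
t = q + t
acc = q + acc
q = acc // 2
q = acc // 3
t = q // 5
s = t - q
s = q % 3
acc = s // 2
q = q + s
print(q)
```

s = 6//4 = 1
t = 4+9 = 13
acc = 4+4 = 8
q = 8//2 = 4
q = 8//3 = 2
t = 2//5 = 0
s = 0-2 = -2
s = 2%3 = 2
acc = 2//2 = 1
q = 2+2 = 4

4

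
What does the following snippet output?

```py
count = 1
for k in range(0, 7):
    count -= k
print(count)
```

k=0: count = 1-0 = 1
k=1: count = 1-1 = 0
k=2: count = 0-2 = -2
k=3: count = (-2)-3 = -5
k=4: count = (-5)-4 = -9
k=5: count = (-9)-5 = -14
k=6: count = (-14)-6 = -20

-20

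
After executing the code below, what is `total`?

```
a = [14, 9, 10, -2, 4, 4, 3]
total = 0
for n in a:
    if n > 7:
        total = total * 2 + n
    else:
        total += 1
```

n=14: >7, total = 0*2+14 = 14
n=9: >7, total = 14*2+9 = 37
n=10: >7, total = 37*2+10 = 84
n=-2: not >7, total = 84+1 = 85
n=4: not >7, total = 85+1 = 86
n=4: not >7, total = 86+1 = 87
n=3: not >7, total = 87+1 = 88

88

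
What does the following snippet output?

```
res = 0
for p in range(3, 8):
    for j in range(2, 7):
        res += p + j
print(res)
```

p=3,j=2: res = 0+5 = 5
p=3,j=3: res = 5+6 = 11
p=3,j=4: res = 11+7 = 18
p=3,j=5: res = 18+8 = 26
p=3,j=6: res = 26+9 = 35
p=4,j=2: res = 35+6 = 41
p=4,j=3: res = 41+7 = 48
p=4,j=4: res = 48+8 = 56
p=4,j=5: res = 56+9 = 65
p=4,j=6: res = 65+10 = 75
p=5,j=2: res = 75+7 = 82
p=5,j=3: res = 82+8 = 90
p=5,j=4: res = 90+9 = 99
p=5,j=5: res = 99+10 = 109
p=5,j=6: res = 109+11 = 120
p=6,j=2: res = 120+8 = 128
p=6,j=3: res = 128+9 = 137
p=6,j=4: res = 137+10 = 147
p=6,j=5: res = 147+11 = 158
p=6,j=6: res = 158+12 = 170
p=7,j=2: res = 170+9 = 179
p=7,j=3: res = 179+10 = 189
p=7,j=4: res = 189+11 = 200
p=7,j=5: res = 200+12 = 212
p=7,j=6: res = 212+13 = 225

225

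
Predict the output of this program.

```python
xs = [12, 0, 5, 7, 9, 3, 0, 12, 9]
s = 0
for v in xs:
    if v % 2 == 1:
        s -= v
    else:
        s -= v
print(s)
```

-57

v=12: not odd, s = 0-12 = -12
v=0: not odd, s = (-12)-0 = -12
v=5: odd, s = (-12)-5 = -17
v=7: odd, s = (-17)-7 = -24
v=9: odd, s = (-24)-9 = -33
v=3: odd, s = (-33)-3 = -36
v=0: not odd, s = (-36)-0 = -36
v=12: not odd, s = (-36)-12 = -48
v=9: odd, s = (-48)-9 = -57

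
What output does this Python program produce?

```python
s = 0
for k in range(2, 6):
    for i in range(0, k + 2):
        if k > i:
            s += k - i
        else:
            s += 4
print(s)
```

k=2,i=0: 2>0, s = 0+2 = 2
k=2,i=1: 2>1, s = 2+1 = 3
k=2,i=2: not 2>2, s = 3+4 = 7
k=2,i=3: not 2>3, s = 7+4 = 11
k=3,i=0: 3>0, s = 11+3 = 14
k=3,i=1: 3>1, s = 14+2 = 16
k=3,i=2: 3>2, s = 16+1 = 17
k=3,i=3: not 3>3, s = 17+4 = 21
k=3,i=4: not 3>4, s = 21+4 = 25
k=4,i=0: 4>0, s = 25+4 = 29
k=4,i=1: 4>1, s = 29+3 = 32
k=4,i=2: 4>2, s = 32+2 = 34
k=4,i=3: 4>3, s = 34+1 = 35
k=4,i=4: not 4>4, s = 35+4 = 39
k=4,i=5: not 4>5, s = 39+4 = 43
k=5,i=0: 5>0, s = 43+5 = 48
k=5,i=1: 5>1, s = 48+4 = 52
k=5,i=2: 5>2, s = 52+3 = 55
k=5,i=3: 5>3, s = 55+2 = 57
k=5,i=4: 5>4, s = 57+1 = 58
k=5,i=5: not 5>5, s = 58+4 = 62
k=5,i=6: not 5>6, s = 62+4 = 66

66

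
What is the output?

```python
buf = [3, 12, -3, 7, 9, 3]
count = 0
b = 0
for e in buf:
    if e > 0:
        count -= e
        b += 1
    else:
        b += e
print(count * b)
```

e=3: >0, count = 0-3 = -3; b=1
e=12: >0, count = (-3)-12 = -15; b=2
e=-3: not >0; b=-1
e=7: >0, count = (-15)-7 = -22; b=0
e=9: >0, count = (-22)-9 = -31; b=1
e=3: >0, count = (-31)-3 = -34; b=2
count*b = (-34)*2 = -68

-68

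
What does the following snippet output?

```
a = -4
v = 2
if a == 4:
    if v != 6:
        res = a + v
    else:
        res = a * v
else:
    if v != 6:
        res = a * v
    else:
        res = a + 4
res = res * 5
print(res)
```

-40

a=-4, v=2
a == 4 is False; v != 6 is True
→ res = a * v = -8
res = (-8)*5 = -40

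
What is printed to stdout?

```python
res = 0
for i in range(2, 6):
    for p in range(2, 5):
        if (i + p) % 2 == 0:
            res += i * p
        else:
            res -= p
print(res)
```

i=2,p=2: even sum, res = 0+4 = 4
i=2,p=3: odd sum, res = 4-3 = 1
i=2,p=4: even sum, res = 1+8 = 9
i=3,p=2: odd sum, res = 9-2 = 7
i=3,p=3: even sum, res = 7+9 = 16
i=3,p=4: odd sum, res = 16-4 = 12
i=4,p=2: even sum, res = 12+8 = 20
i=4,p=3: odd sum, res = 20-3 = 17
i=4,p=4: even sum, res = 17+16 = 33
i=5,p=2: odd sum, res = 33-2 = 31
i=5,p=3: even sum, res = 31+15 = 46
i=5,p=4: odd sum, res = 46-4 = 42

42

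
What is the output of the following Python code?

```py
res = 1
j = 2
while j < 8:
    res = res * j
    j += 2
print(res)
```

j=2: res = 1*2 = 2
j=4: res = 2*4 = 8
j=6: res = 8*6 = 48

48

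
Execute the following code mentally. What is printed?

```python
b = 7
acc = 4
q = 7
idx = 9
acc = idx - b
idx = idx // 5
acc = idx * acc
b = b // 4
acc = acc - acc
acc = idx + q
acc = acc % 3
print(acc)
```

2

acc = 9-7 = 2
idx = 9//5 = 1
acc = 1*2 = 2
b = 7//4 = 1
acc = 2-2 = 0
acc = 1+7 = 8
acc = 8%3 = 2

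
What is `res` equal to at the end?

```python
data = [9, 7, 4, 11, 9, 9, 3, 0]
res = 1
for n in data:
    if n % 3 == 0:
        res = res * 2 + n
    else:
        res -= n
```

-62

n=9: %3==0, res = 1*2+9 = 11
n=7: not %3==0, res = 11-7 = 4
n=4: not %3==0, res = 4-4 = 0
n=11: not %3==0, res = 0-11 = -11
n=9: %3==0, res = (-11)*2+9 = -13
n=9: %3==0, res = (-13)*2+9 = -17
n=3: %3==0, res = (-17)*2+3 = -31
n=0: %3==0, res = (-31)*2+0 = -62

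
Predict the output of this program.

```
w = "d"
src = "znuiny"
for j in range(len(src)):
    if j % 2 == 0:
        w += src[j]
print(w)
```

dzun

j=0: add 'z' → 'dz'
j=1: skip
j=2: add 'u' → 'dzu'
j=3: skip
j=4: add 'n' → 'dzun'
j=5: skip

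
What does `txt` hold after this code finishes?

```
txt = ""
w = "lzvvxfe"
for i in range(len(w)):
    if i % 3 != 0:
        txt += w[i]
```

i=0: skip
i=1: add 'z' → 'z'
i=2: add 'v' → 'zv'
i=3: skip
i=4: add 'x' → 'zvx'
i=5: add 'f' → 'zvxf'
i=6: skip

'zvxf'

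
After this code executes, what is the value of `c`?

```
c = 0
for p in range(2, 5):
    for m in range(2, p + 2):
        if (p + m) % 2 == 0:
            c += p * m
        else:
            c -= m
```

p=2,m=2: even sum, c = 0+4 = 4
p=2,m=3: odd sum, c = 4-3 = 1
p=3,m=2: odd sum, c = 1-2 = -1
p=3,m=3: even sum, c = (-1)+9 = 8
p=3,m=4: odd sum, c = 8-4 = 4
p=4,m=2: even sum, c = 4+8 = 12
p=4,m=3: odd sum, c = 12-3 = 9
p=4,m=4: even sum, c = 9+16 = 25
p=4,m=5: odd sum, c = 25-5 = 20

20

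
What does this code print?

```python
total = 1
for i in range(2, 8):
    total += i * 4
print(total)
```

i=2: total = 1+2*4 = 9
i=3: total = 9+3*4 = 21
i=4: total = 21+4*4 = 37
i=5: total = 37+5*4 = 57
i=6: total = 57+6*4 = 81
i=7: total = 81+7*4 = 109

109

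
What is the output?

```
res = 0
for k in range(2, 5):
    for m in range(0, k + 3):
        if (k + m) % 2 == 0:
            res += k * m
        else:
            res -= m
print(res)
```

k=2,m=0: even sum, res = 0+0 = 0
k=2,m=1: odd sum, res = 0-1 = -1
k=2,m=2: even sum, res = (-1)+4 = 3
k=2,m=3: odd sum, res = 3-3 = 0
k=2,m=4: even sum, res = 0+8 = 8
k=3,m=0: odd sum, res = 8-0 = 8
k=3,m=1: even sum, res = 8+3 = 11
k=3,m=2: odd sum, res = 11-2 = 9
k=3,m=3: even sum, res = 9+9 = 18
k=3,m=4: odd sum, res = 18-4 = 14
k=3,m=5: even sum, res = 14+15 = 29
k=4,m=0: even sum, res = 29+0 = 29
k=4,m=1: odd sum, res = 29-1 = 28
k=4,m=2: even sum, res = 28+8 = 36
k=4,m=3: odd sum, res = 36-3 = 33
k=4,m=4: even sum, res = 33+16 = 49
k=4,m=5: odd sum, res = 49-5 = 44
k=4,m=6: even sum, res = 44+24 = 68

68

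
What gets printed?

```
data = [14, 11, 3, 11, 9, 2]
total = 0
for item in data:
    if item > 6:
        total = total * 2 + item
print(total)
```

item=14: >6, total = 0*2+14 = 14
item=11: >6, total = 14*2+11 = 39
item=3: not >6
item=11: >6, total = 39*2+11 = 89
item=9: >6, total = 89*2+9 = 187
item=2: not >6

187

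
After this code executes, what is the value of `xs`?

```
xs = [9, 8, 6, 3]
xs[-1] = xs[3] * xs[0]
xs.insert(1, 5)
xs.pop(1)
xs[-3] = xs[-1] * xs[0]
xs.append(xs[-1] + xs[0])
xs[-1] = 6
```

[9, 243, 6, 27, 6]

xs[-1] = xs[3]*xs[0] = 3*9 = 27 → [9, 8, 6, 27]
insert 5 at 1 → [9, 5, 8, 6, 27]
pop(1) removes 5 → [9, 8, 6, 27]
xs[-3] = xs[-1]*xs[0] = 27*9 = 243 → [9, 243, 6, 27]
append xs[-1]+xs[0] = 27+9 = 36 → [9, 243, 6, 27, 36]
xs[-1] = 6 → [9, 243, 6, 27, 6]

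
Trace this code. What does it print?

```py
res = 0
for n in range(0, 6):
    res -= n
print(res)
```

n=0: res = 0-0 = 0
n=1: res = 0-1 = -1
n=2: res = (-1)-2 = -3
n=3: res = (-3)-3 = -6
n=4: res = (-6)-4 = -10
n=5: res = (-10)-5 = -15

-15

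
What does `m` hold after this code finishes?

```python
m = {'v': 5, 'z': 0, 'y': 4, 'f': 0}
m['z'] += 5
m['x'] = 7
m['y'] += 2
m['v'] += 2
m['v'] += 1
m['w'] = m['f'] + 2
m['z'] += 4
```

m['z'] = 0+5 = 5 → {'v': 5, 'z': 5, 'y': 4, 'f': 0}
m['x'] = 7 → {'v': 5, 'z': 5, 'y': 4, 'f': 0, 'x': 7}
m['y'] = 4+2 = 6 → {'v': 5, 'z': 5, 'y': 6, 'f': 0, 'x': 7}
m['v'] = 5+2 = 7 → {'v': 7, 'z': 5, 'y': 6, 'f': 0, 'x': 7}
m['v'] = 7+1 = 8 → {'v': 8, 'z': 5, 'y': 6, 'f': 0, 'x': 7}
m['w'] = m['f']+2 = 2 → {'v': 8, 'z': 5, 'y': 6, 'f': 0, 'x': 7, 'w': 2}
m['z'] = 5+4 = 9 → {'v': 8, 'z': 9, 'y': 6, 'f': 0, 'x': 7, 'w': 2}

{'v': 8, 'z': 9, 'y': 6, 'f': 0, 'x': 7, 'w': 2}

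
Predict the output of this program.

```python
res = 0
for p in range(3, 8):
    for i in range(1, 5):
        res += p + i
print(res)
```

150

p=3,i=1: res = 0+4 = 4
p=3,i=2: res = 4+5 = 9
p=3,i=3: res = 9+6 = 15
p=3,i=4: res = 15+7 = 22
p=4,i=1: res = 22+5 = 27
p=4,i=2: res = 27+6 = 33
p=4,i=3: res = 33+7 = 40
p=4,i=4: res = 40+8 = 48
p=5,i=1: res = 48+6 = 54
p=5,i=2: res = 54+7 = 61
p=5,i=3: res = 61+8 = 69
p=5,i=4: res = 69+9 = 78
p=6,i=1: res = 78+7 = 85
p=6,i=2: res = 85+8 = 93
p=6,i=3: res = 93+9 = 102
p=6,i=4: res = 102+10 = 112
p=7,i=1: res = 112+8 = 120
p=7,i=2: res = 120+9 = 129
p=7,i=3: res = 129+10 = 139
p=7,i=4: res = 139+11 = 150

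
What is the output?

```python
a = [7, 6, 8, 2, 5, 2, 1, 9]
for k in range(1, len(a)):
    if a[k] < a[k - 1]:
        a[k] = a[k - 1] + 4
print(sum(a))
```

168

k=1: 6<7, a[1] = 7+4 = 11 → [7, 11, 8, 2, 5, 2, 1, 9]
k=2: 8<11, a[2] = 11+4 = 15 → [7, 11, 15, 2, 5, 2, 1, 9]
k=3: 2<15, a[3] = 15+4 = 19 → [7, 11, 15, 19, 5, 2, 1, 9]
k=4: 5<19, a[4] = 19+4 = 23 → [7, 11, 15, 19, 23, 2, 1, 9]
k=5: 2<23, a[5] = 23+4 = 27 → [7, 11, 15, 19, 23, 27, 1, 9]
k=6: 1<27, a[6] = 27+4 = 31 → [7, 11, 15, 19, 23, 27, 31, 9]
k=7: 9<31, a[7] = 31+4 = 35 → [7, 11, 15, 19, 23, 27, 31, 35]
sum = 168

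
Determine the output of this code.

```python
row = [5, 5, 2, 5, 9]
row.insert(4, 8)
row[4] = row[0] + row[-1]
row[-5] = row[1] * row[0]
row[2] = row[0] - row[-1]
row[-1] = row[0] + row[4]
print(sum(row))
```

insert 8 at 4 → [5, 5, 2, 5, 8, 9]
row[4] = row[0]+row[-1] = 5+9 = 14 → [5, 5, 2, 5, 14, 9]
row[-5] = row[1]*row[0] = 5*5 = 25 → [5, 25, 2, 5, 14, 9]
row[2] = row[0]-row[-1] = 5-9 = -4 → [5, 25, -4, 5, 14, 9]
row[-1] = row[0]+row[4] = 5+14 = 19 → [5, 25, -4, 5, 14, 19]
sum = 64

64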